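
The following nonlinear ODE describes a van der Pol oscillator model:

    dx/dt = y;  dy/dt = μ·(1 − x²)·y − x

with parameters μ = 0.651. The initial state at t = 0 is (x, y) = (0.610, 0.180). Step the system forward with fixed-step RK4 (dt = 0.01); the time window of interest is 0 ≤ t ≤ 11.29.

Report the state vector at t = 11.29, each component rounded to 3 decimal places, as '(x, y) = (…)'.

(x, y) = (0.126, 2.145)

t=0.000: state=(0.610, 0.180)
step 1 (dt=0.01): k1=(0.180, -0.536), k2=(0.177, -0.539), k3=(0.177, -0.539), k4=(0.175, -0.541); state += dt/6·(k1+2k2+2k3+k4)
t=0.010: state=(0.612, 0.175)
t=0.020: state=(0.613, 0.169)
t=0.030: state=(0.615, 0.164)
continuing one RK4 step at a time; state shown every 50 steps (Δt=0.5):
t=0.500: state=(0.626, -0.129)
t=1.000: state=(0.474, -0.480)
t=1.500: state=(0.145, -0.834)
t=2.000: state=(-0.346, -1.099)
t=2.500: state=(-0.893, -0.998)
t=3.000: state=(-1.258, -0.408)
t=3.500: state=(-1.291, 0.257)
t=4.000: state=(-1.026, 0.787)
t=4.500: state=(-0.504, 1.313)
t=5.000: state=(0.296, 1.865)
t=5.500: state=(1.241, 1.683)
t=6.000: state=(1.782, 0.439)
t=6.500: state=(1.758, -0.430)
t=7.000: state=(1.419, -0.896)
t=7.500: state=(0.862, -1.357)
t=8.000: state=(0.029, -1.997)
t=8.500: state=(-1.073, -2.190)
t=9.000: state=(-1.862, -0.807)
t=9.500: state=(-1.947, 0.313)
t=10.000: state=(-1.656, 0.798)
t=10.500: state=(-1.163, 1.187)
t=11.000: state=(-0.439, 1.748)
t=11.290: state=(0.126, 2.145)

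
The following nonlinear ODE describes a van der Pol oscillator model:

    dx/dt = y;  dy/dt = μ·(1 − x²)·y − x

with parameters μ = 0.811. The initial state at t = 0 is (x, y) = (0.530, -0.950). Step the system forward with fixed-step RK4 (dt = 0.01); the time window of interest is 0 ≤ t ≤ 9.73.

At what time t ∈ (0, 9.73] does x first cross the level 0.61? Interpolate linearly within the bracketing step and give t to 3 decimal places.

t = 3.893

t=0.000: state=(0.530, -0.950)
step 1 (dt=0.01): k1=(-0.950, -1.084), k2=(-0.955, -1.086), k3=(-0.955, -1.086), k4=(-0.961, -1.089); state += dt/6·(k1+2k2+2k3+k4)
t=0.010: state=(0.520, -0.961)
t=0.020: state=(0.511, -0.972)
t=0.030: state=(0.501, -0.983)
continuing one RK4 step at a time; state shown every 50 steps (Δt=0.5):
t=0.500: state=(-0.089, -1.534)
t=1.000: state=(-0.950, -1.746)
t=1.500: state=(-1.606, -0.728)
t=2.000: state=(-1.699, 0.249)
t=2.500: state=(-1.442, 0.737)
t=3.000: state=(-0.971, 1.168)
t=3.500: state=(-0.233, 1.837)
t=3.890: state=(0.603, 2.388)
next step: t=3.900: state=(0.627, 2.393) — x has crossed 0.61
linear interpolation between t=3.890 (0.60282) and t=3.900 (0.62672) → t≈3.893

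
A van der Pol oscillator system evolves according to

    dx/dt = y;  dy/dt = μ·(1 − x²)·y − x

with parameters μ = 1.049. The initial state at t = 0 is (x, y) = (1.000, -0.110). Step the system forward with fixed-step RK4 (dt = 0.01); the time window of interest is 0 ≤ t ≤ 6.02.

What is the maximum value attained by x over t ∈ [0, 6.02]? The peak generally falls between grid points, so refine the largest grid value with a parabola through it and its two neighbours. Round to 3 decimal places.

t=0.000: state=(1.000, -0.110)
step 1 (dt=0.01): k1=(-0.110, -1.000), k2=(-0.115, -1.000), k3=(-0.115, -1.000), k4=(-0.120, -0.999); state += dt/6·(k1+2k2+2k3+k4)
t=0.010: state=(0.999, -0.120)
t=0.020: state=(0.998, -0.130)
t=0.030: state=(0.996, -0.140)
continuing one RK4 step at a time; state shown every 20 steps (Δt=0.2):
t=0.200: state=(0.958, -0.308)
t=0.400: state=(0.877, -0.506)
t=0.600: state=(0.755, -0.712)
t=0.800: state=(0.590, -0.942)
t=1.000: state=(0.376, -1.211)
t=1.200: state=(0.103, -1.528)
t=1.400: state=(-0.237, -1.867)
t=1.600: state=(-0.639, -2.115)
t=1.800: state=(-1.063, -2.061)
t=2.000: state=(-1.434, -1.588)
t=2.200: state=(-1.683, -0.898)
t=2.400: state=(-1.800, -0.299)
t=2.600: state=(-1.817, 0.103)
t=2.800: state=(-1.769, 0.352)
t=3.000: state=(-1.681, 0.516)
t=3.200: state=(-1.565, 0.642)
t=3.400: state=(-1.425, 0.759)
t=3.600: state=(-1.261, 0.889)
t=3.800: state=(-1.067, 1.050)
t=4.000: state=(-0.837, 1.263)
t=4.200: state=(-0.557, 1.552)
t=4.400: state=(-0.210, 1.937)
t=4.600: state=(0.222, 2.383)
t=4.800: state=(0.735, 2.692)
t=5.000: state=(1.263, 2.479)
t=5.200: state=(1.684, 1.658)
t=5.400: state=(1.920, 0.736)
t=5.600: state=(1.999, 0.107)
t=5.800: state=(1.982, -0.240)
t=6.000: state=(1.914, -0.429)
t=6.020: state=(1.905, -0.443)
largest grid value and its neighbours: x(5.640)=2.00168, x(5.650)=2.00177, x(5.660)=2.00167
parabola through these three points peaks at t≈5.650 with x≈2.00177

max x = 2.002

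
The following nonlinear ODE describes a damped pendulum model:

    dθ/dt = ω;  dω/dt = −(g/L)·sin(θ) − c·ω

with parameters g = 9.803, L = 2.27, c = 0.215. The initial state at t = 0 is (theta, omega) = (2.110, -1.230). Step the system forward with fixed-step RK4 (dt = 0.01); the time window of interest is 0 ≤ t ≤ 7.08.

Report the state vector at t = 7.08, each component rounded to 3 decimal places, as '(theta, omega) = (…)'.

t=0.000: state=(2.110, -1.230)
step 1 (dt=0.01): k1=(-1.230, -3.441), k2=(-1.247, -3.451), k3=(-1.247, -3.451), k4=(-1.265, -3.461); state += dt/6·(k1+2k2+2k3+k4)
t=0.010: state=(2.098, -1.265)
t=0.020: state=(2.085, -1.299)
t=0.030: state=(2.072, -1.334)
continuing one RK4 step at a time; state shown every 25 steps (Δt=0.25):
t=0.250: state=(1.690, -2.147)
t=0.500: state=(1.037, -3.048)
t=0.750: state=(0.204, -3.487)
t=1.000: state=(-0.634, -3.075)
t=1.250: state=(-1.282, -2.055)
t=1.500: state=(-1.651, -0.905)
t=1.750: state=(-1.740, 0.181)
t=2.000: state=(-1.565, 1.216)
t=2.250: state=(-1.138, 2.174)
t=2.500: state=(-0.503, 2.824)
t=2.750: state=(0.218, 2.819)
t=3.000: state=(0.848, 2.130)
t=3.250: state=(1.255, 1.100)
t=3.500: state=(1.395, 0.018)
t=3.750: state=(1.269, -1.008)
t=4.000: state=(0.902, -1.888)
t=4.250: state=(0.355, -2.407)
t=4.500: state=(-0.250, -2.331)
t=4.750: state=(-0.762, -1.690)
t=5.000: state=(-1.071, -0.758)
t=5.250: state=(-1.137, 0.230)
t=5.500: state=(-0.963, 1.138)
t=5.750: state=(-0.586, 1.819)
t=6.000: state=(-0.089, 2.071)
t=6.250: state=(0.404, 1.792)
t=6.500: state=(0.772, 1.104)
t=6.750: state=(0.942, 0.240)
t=7.000: state=(0.893, -0.618)
t=7.080: state=(0.833, -0.868)

(theta, omega) = (0.833, -0.868)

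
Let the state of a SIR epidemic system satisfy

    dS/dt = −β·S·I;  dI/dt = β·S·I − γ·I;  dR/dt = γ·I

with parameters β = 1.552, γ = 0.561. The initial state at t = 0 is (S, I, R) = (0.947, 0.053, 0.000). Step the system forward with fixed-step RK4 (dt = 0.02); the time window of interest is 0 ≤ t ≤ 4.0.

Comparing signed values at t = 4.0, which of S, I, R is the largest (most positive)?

largest component: R

t=0.000: state=(0.947, 0.053, 0.000)
step 1 (dt=0.02): k1=(-0.078, 0.048, 0.030), k2=(-0.079, 0.049, 0.030), k3=(-0.079, 0.049, 0.030), k4=(-0.079, 0.049, 0.030); state += dt/6·(k1+2k2+2k3+k4)
t=0.020: state=(0.945, 0.054, 0.001)
t=0.040: state=(0.944, 0.055, 0.001)
t=0.060: state=(0.942, 0.056, 0.002)
continuing one RK4 step at a time; state shown every 10 steps (Δt=0.2):
t=0.200: state=(0.930, 0.063, 0.007)
t=0.400: state=(0.910, 0.075, 0.014)
t=0.600: state=(0.887, 0.089, 0.024)
t=0.800: state=(0.861, 0.104, 0.034)
t=1.000: state=(0.832, 0.121, 0.047)
t=1.200: state=(0.798, 0.140, 0.062)
t=1.400: state=(0.762, 0.159, 0.078)
t=1.600: state=(0.723, 0.179, 0.097)
t=1.800: state=(0.682, 0.199, 0.119)
t=2.000: state=(0.639, 0.219, 0.142)
t=2.200: state=(0.595, 0.237, 0.168)
t=2.400: state=(0.552, 0.253, 0.195)
t=2.600: state=(0.509, 0.267, 0.224)
t=2.800: state=(0.468, 0.277, 0.255)
t=3.000: state=(0.429, 0.285, 0.286)
t=3.200: state=(0.392, 0.289, 0.319)
t=3.400: state=(0.358, 0.290, 0.351)
t=3.600: state=(0.328, 0.289, 0.384)
t=3.800: state=(0.300, 0.284, 0.416)
t=4.000: state=(0.275, 0.278, 0.447)
compare at T: S=0.275, I=0.278, R=0.447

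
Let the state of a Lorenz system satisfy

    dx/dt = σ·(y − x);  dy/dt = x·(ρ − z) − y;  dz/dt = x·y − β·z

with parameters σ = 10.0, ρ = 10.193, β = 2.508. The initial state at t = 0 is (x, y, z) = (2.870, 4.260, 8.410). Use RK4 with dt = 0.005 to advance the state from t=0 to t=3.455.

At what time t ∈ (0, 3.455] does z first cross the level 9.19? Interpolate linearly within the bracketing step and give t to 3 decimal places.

t = 0.408

t=0.000: state=(2.870, 4.260, 8.410)
step 1 (dt=0.005): k1=(13.900, 0.857, -8.866), k2=(13.574, 0.981, -8.656), k3=(13.585, 0.978, -8.660), k4=(13.270, 1.101, -8.454); state += dt/6·(k1+2k2+2k3+k4)
t=0.005: state=(2.938, 4.265, 8.367)
t=0.010: state=(3.003, 4.271, 8.325)
t=0.015: state=(3.065, 4.278, 8.286)
continuing one RK4 step at a time; state shown every 40 steps (Δt=0.2):
t=0.200: state=(4.462, 5.042, 7.900)
t=0.400: state=(5.409, 5.696, 9.125)
t=0.405: state=(5.423, 5.696, 9.164)
next step: t=0.410: state=(5.437, 5.695, 9.204) — z has crossed 9.19
linear interpolation between t=0.405 (9.16447) and t=0.410 (9.20394) → t≈0.408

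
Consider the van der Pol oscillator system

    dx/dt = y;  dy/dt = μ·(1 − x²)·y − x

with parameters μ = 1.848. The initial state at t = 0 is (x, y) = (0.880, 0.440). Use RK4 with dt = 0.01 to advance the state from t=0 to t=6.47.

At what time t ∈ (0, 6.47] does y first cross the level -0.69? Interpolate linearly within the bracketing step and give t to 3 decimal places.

t = 1.143

t=0.000: state=(0.880, 0.440)
step 1 (dt=0.01): k1=(0.440, -0.697), k2=(0.437, -0.703), k3=(0.436, -0.703), k4=(0.433, -0.710); state += dt/6·(k1+2k2+2k3+k4)
t=0.010: state=(0.884, 0.433)
t=0.020: state=(0.889, 0.426)
t=0.030: state=(0.893, 0.419)
continuing one RK4 step at a time; state shown every 25 steps (Δt=0.25):
t=0.250: state=(0.965, 0.232)
t=0.500: state=(0.993, -0.012)
t=0.750: state=(0.959, -0.261)
t=1.000: state=(0.862, -0.520)
t=1.140: state=(0.778, -0.686)
next step: t=1.150: state=(0.771, -0.699) — y has crossed -0.69
linear interpolation between t=1.140 (-0.68604) and t=1.150 (-0.69891) → t≈1.143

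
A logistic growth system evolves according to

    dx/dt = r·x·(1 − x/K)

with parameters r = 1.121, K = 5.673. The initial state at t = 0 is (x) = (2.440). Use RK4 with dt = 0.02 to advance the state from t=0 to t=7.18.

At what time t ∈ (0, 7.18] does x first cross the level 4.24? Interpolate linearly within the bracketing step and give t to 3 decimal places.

t = 1.219

t=0.000: state=(2.440)
step 1 (dt=0.02): k1=(1.559), k2=(1.561), k3=(1.561), k4=(1.563); state += dt/6·(k1+2k2+2k3+k4)
t=0.020: state=(2.471)
t=0.040: state=(2.503)
t=0.060: state=(2.534)
continuing one RK4 step at a time; state shown every 25 steps (Δt=0.5):
t=0.500: state=(3.230)
t=1.000: state=(3.962)
t=1.200: state=(4.217)
next step: t=1.220: state=(4.242) — x has crossed 4.24
linear interpolation between t=1.200 (4.21739) and t=1.220 (4.24151) → t≈1.219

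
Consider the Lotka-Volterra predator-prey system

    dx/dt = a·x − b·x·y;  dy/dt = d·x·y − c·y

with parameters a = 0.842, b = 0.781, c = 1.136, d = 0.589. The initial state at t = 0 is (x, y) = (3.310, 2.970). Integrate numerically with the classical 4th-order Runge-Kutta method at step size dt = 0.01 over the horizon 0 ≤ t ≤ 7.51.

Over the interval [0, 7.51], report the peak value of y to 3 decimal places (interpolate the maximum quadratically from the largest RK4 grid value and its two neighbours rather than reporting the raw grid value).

t=0.000: state=(3.310, 2.970)
step 1 (dt=0.01): k1=(-4.891, 2.416), k2=(-4.886, 2.383), k3=(-4.885, 2.383), k4=(-4.879, 2.350); state += dt/6·(k1+2k2+2k3+k4)
t=0.010: state=(3.261, 2.994)
t=0.020: state=(3.212, 3.017)
t=0.030: state=(3.164, 3.039)
continuing one RK4 step at a time; state shown every 25 steps (Δt=0.25):
t=0.250: state=(2.189, 3.341)
t=0.500: state=(1.409, 3.263)
t=0.750: state=(0.949, 2.913)
t=1.000: state=(0.693, 2.470)
t=1.250: state=(0.551, 2.035)
t=1.500: state=(0.475, 1.651)
t=1.750: state=(0.439, 1.329)
t=2.000: state=(0.429, 1.066)
t=2.250: state=(0.439, 0.855)
t=2.500: state=(0.467, 0.688)
t=2.750: state=(0.510, 0.557)
t=3.000: state=(0.571, 0.454)
t=3.250: state=(0.650, 0.373)
t=3.500: state=(0.751, 0.312)
t=3.750: state=(0.876, 0.264)
t=4.000: state=(1.031, 0.229)
t=4.250: state=(1.220, 0.203)
t=4.500: state=(1.450, 0.186)
t=4.750: state=(1.728, 0.177)
t=5.000: state=(2.061, 0.176)
t=5.250: state=(2.456, 0.185)
t=5.500: state=(2.919, 0.206)
t=5.750: state=(3.448, 0.248)
t=6.000: state=(4.028, 0.323)
t=6.250: state=(4.612, 0.460)
t=6.500: state=(5.090, 0.709)
t=6.750: state=(5.260, 1.150)
t=7.000: state=(4.869, 1.839)
t=7.250: state=(3.874, 2.651)
t=7.500: state=(2.676, 3.229)
t=7.510: state=(2.631, 3.243)
largest grid value and its neighbours: y(0.310)=3.35829, y(0.320)=3.35872, y(0.330)=3.35847
parabola through these three points peaks at t≈0.321 with y≈3.35873

max y = 3.359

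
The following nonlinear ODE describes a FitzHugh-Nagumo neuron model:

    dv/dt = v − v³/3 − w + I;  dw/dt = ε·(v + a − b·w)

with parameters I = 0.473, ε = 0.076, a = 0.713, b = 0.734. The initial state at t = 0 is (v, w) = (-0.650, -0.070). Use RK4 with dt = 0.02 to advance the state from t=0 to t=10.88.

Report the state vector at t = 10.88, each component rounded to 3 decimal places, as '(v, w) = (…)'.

(v, w) = (-1.103, -0.227)

t=0.000: state=(-0.650, -0.070)
step 1 (dt=0.02): k1=(-0.015, 0.009), k2=(-0.016, 0.009), k3=(-0.016, 0.009), k4=(-0.016, 0.009); state += dt/6·(k1+2k2+2k3+k4)
t=0.020: state=(-0.650, -0.070)
t=0.040: state=(-0.651, -0.070)
t=0.060: state=(-0.651, -0.069)
continuing one RK4 step at a time; state shown every 25 steps (Δt=0.5):
t=0.500: state=(-0.660, -0.066)
t=1.000: state=(-0.676, -0.062)
t=1.500: state=(-0.698, -0.060)
t=2.000: state=(-0.728, -0.058)
t=2.500: state=(-0.767, -0.058)
t=3.000: state=(-0.814, -0.059)
t=3.500: state=(-0.868, -0.062)
t=4.000: state=(-0.928, -0.067)
t=4.500: state=(-0.988, -0.075)
t=5.000: state=(-1.045, -0.084)
t=5.500: state=(-1.094, -0.095)
t=6.000: state=(-1.134, -0.108)
t=6.500: state=(-1.162, -0.121)
t=7.000: state=(-1.179, -0.135)
t=7.500: state=(-1.187, -0.149)
t=8.000: state=(-1.188, -0.162)
t=8.500: state=(-1.182, -0.176)
t=9.000: state=(-1.171, -0.188)
t=9.500: state=(-1.157, -0.200)
t=10.000: state=(-1.139, -0.211)
t=10.500: state=(-1.119, -0.221)
t=10.880: state=(-1.103, -0.227)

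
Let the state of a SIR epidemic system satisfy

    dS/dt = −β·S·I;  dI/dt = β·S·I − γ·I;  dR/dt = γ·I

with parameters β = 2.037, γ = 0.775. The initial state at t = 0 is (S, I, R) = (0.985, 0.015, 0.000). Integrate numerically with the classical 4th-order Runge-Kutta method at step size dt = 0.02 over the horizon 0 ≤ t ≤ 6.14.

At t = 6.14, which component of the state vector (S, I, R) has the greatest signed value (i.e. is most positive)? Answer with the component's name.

t=0.000: state=(0.985, 0.015, 0.000)
step 1 (dt=0.02): k1=(-0.030, 0.018, 0.012), k2=(-0.030, 0.019, 0.012), k3=(-0.030, 0.019, 0.012), k4=(-0.031, 0.019, 0.012); state += dt/6·(k1+2k2+2k3+k4)
t=0.020: state=(0.984, 0.015, 0.000)
t=0.040: state=(0.984, 0.016, 0.000)
t=0.060: state=(0.983, 0.016, 0.001)
continuing one RK4 step at a time; state shown every 10 steps (Δt=0.2):
t=0.200: state=(0.978, 0.019, 0.003)
t=0.400: state=(0.970, 0.024, 0.006)
t=0.600: state=(0.959, 0.031, 0.010)
t=0.800: state=(0.945, 0.039, 0.016)
t=1.000: state=(0.928, 0.049, 0.022)
t=1.200: state=(0.908, 0.061, 0.031)
t=1.400: state=(0.883, 0.075, 0.042)
t=1.600: state=(0.854, 0.092, 0.054)
t=1.800: state=(0.819, 0.111, 0.070)
t=2.000: state=(0.780, 0.131, 0.089)
t=2.200: state=(0.736, 0.153, 0.111)
t=2.400: state=(0.688, 0.175, 0.136)
t=2.600: state=(0.638, 0.197, 0.165)
t=2.800: state=(0.587, 0.216, 0.197)
t=3.000: state=(0.535, 0.233, 0.232)
t=3.200: state=(0.485, 0.245, 0.269)
t=3.400: state=(0.438, 0.254, 0.308)
t=3.600: state=(0.395, 0.257, 0.348)
t=3.800: state=(0.356, 0.257, 0.387)
t=4.000: state=(0.321, 0.252, 0.427)
t=4.200: state=(0.290, 0.245, 0.466)
t=4.400: state=(0.263, 0.235, 0.503)
t=4.600: state=(0.239, 0.222, 0.538)
t=4.800: state=(0.219, 0.209, 0.572)
t=5.000: state=(0.202, 0.195, 0.603)
t=5.200: state=(0.187, 0.181, 0.632)
t=5.400: state=(0.174, 0.167, 0.659)
t=5.600: state=(0.163, 0.153, 0.684)
t=5.800: state=(0.154, 0.140, 0.706)
t=6.000: state=(0.146, 0.127, 0.727)
t=6.140: state=(0.141, 0.119, 0.740)
compare at T: S=0.141, I=0.119, R=0.740

largest component: R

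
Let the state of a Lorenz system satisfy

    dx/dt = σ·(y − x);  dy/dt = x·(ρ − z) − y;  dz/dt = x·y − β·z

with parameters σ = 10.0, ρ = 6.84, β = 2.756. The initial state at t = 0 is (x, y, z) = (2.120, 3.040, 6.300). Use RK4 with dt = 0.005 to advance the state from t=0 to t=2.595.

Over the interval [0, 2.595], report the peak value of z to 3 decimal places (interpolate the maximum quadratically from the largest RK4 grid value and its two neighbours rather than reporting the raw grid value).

max z = 6.600

t=0.000: state=(2.120, 3.040, 6.300)
step 1 (dt=0.005): k1=(9.200, -1.895, -10.918), k2=(8.923, -1.820, -10.783), k3=(8.931, -1.821, -10.786), k4=(8.662, -1.745, -10.653); state += dt/6·(k1+2k2+2k3+k4)
t=0.005: state=(2.165, 3.031, 6.246)
t=0.010: state=(2.207, 3.023, 6.193)
t=0.015: state=(2.246, 3.015, 6.142)
continuing one RK4 step at a time; state shown every 20 steps (Δt=0.1):
t=0.100: state=(2.670, 2.991, 5.424)
t=0.200: state=(2.929, 3.167, 4.872)
t=0.300: state=(3.192, 3.487, 4.589)
t=0.400: state=(3.522, 3.884, 4.568)
t=0.500: state=(3.900, 4.282, 4.800)
t=0.600: state=(4.261, 4.586, 5.238)
t=0.700: state=(4.522, 4.706, 5.775)
t=0.800: state=(4.614, 4.611, 6.257)
t=0.900: state=(4.523, 4.354, 6.546)
t=1.000: state=(4.303, 4.046, 6.587)
t=1.100: state=(4.041, 3.789, 6.423)
t=1.200: state=(3.819, 3.635, 6.143)
t=1.300: state=(3.681, 3.592, 5.841)
t=1.400: state=(3.640, 3.644, 5.587)
t=1.500: state=(3.684, 3.765, 5.425)
t=1.600: state=(3.792, 3.923, 5.374)
t=1.700: state=(3.934, 4.080, 5.433)
t=1.800: state=(4.074, 4.202, 5.578)
t=1.900: state=(4.180, 4.261, 5.766)
t=2.000: state=(4.230, 4.248, 5.945)
t=2.100: state=(4.218, 4.176, 6.071)
t=2.200: state=(4.154, 4.073, 6.118)
t=2.300: state=(4.065, 3.972, 6.087)
t=2.400: state=(3.977, 3.897, 6.001)
t=2.500: state=(3.911, 3.862, 5.890)
t=2.595: state=(3.880, 3.865, 5.789)
largest grid value and its neighbours: z(0.960)=6.59941, z(0.965)=6.59990, z(0.970)=6.59979
parabola through these three points peaks at t≈0.967 with z≈6.59993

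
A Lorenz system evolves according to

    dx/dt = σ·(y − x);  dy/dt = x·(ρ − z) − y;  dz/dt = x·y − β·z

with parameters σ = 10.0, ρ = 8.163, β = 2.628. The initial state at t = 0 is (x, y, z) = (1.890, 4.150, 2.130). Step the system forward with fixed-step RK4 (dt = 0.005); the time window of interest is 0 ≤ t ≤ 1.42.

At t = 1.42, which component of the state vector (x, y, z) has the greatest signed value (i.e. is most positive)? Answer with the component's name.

t=0.000: state=(1.890, 4.150, 2.130)
step 1 (dt=0.005): k1=(22.600, 7.252, 2.246), k2=(22.216, 7.564, 2.501), k3=(22.234, 7.556, 2.497), k4=(21.866, 7.860, 2.750); state += dt/6·(k1+2k2+2k3+k4)
t=0.005: state=(2.001, 4.188, 2.142)
t=0.010: state=(2.109, 4.229, 2.157)
t=0.015: state=(2.213, 4.272, 2.175)
continuing one RK4 step at a time; state shown every 10 steps (Δt=0.05):
t=0.050: state=(2.877, 4.644, 2.365)
t=0.100: state=(3.711, 5.314, 2.848)
t=0.150: state=(4.498, 6.047, 3.596)
t=0.200: state=(5.254, 6.718, 4.621)
t=0.250: state=(5.939, 7.186, 5.889)
t=0.300: state=(6.469, 7.309, 7.289)
t=0.350: state=(6.750, 7.011, 8.628)
t=0.400: state=(6.718, 6.330, 9.685)
t=0.450: state=(6.376, 5.422, 10.301)
t=0.500: state=(5.799, 4.489, 10.446)
t=0.550: state=(5.107, 3.688, 10.200)
t=0.600: state=(4.414, 3.089, 9.694)
t=0.650: state=(3.803, 2.695, 9.052)
t=0.700: state=(3.314, 2.468, 8.364)
t=0.750: state=(2.956, 2.368, 7.686)
t=0.800: state=(2.721, 2.363, 7.052)
t=0.850: state=(2.592, 2.429, 6.480)
t=0.900: state=(2.552, 2.553, 5.981)
t=0.950: state=(2.588, 2.729, 5.562)
t=1.000: state=(2.690, 2.953, 5.228)
t=1.050: state=(2.849, 3.222, 4.984)
t=1.100: state=(3.061, 3.535, 4.838)
t=1.150: state=(3.321, 3.884, 4.798)
t=1.200: state=(3.622, 4.259, 4.870)
t=1.250: state=(3.955, 4.644, 5.062)
t=1.300: state=(4.305, 5.012, 5.375)
t=1.350: state=(4.653, 5.331, 5.802)
t=1.400: state=(4.973, 5.565, 6.321)
t=1.420: state=(5.086, 5.627, 6.546)
compare at T: x=5.086, y=5.627, z=6.546

largest component: z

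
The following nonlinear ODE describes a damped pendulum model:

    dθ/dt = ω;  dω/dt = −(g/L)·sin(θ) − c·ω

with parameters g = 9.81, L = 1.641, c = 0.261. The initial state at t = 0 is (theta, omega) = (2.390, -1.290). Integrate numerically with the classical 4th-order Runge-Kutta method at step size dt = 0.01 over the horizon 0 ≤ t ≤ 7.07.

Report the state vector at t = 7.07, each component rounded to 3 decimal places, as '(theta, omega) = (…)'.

(theta, omega) = (-0.671, -1.076)

t=0.000: state=(2.390, -1.290)
step 1 (dt=0.01): k1=(-1.290, -3.745), k2=(-1.309, -3.768), k3=(-1.309, -3.769), k4=(-1.328, -3.792); state += dt/6·(k1+2k2+2k3+k4)
t=0.010: state=(2.377, -1.328)
t=0.020: state=(2.363, -1.366)
t=0.030: state=(2.350, -1.404)
continuing one RK4 step at a time; state shown every 25 steps (Δt=0.25):
t=0.250: state=(1.938, -2.382)
t=0.500: state=(1.183, -3.643)
t=0.750: state=(0.167, -4.287)
t=1.000: state=(-0.839, -3.531)
t=1.250: state=(-1.532, -1.975)
t=1.500: state=(-1.829, -0.424)
t=1.750: state=(-1.755, 1.004)
t=2.000: state=(-1.331, 2.376)
t=2.250: state=(-0.594, 3.401)
t=2.500: state=(0.282, 3.397)
t=2.750: state=(1.010, 2.300)
t=3.000: state=(1.399, 0.796)
t=3.250: state=(1.411, -0.688)
t=3.500: state=(1.067, -2.017)
t=3.750: state=(0.440, -2.879)
t=4.000: state=(-0.291, -2.794)
t=4.250: state=(-0.880, -1.801)
t=4.500: state=(-1.162, -0.436)
t=4.750: state=(-1.099, 0.917)
t=5.000: state=(-0.724, 2.014)
t=5.250: state=(-0.144, 2.495)
t=5.500: state=(0.449, 2.105)
t=5.750: state=(0.855, 1.073)
t=6.000: state=(0.969, -0.161)
t=6.250: state=(0.784, -1.282)
t=6.500: state=(0.362, -1.994)
t=6.750: state=(-0.155, -2.013)
t=7.000: state=(-0.586, -1.344)
t=7.070: state=(-0.671, -1.076)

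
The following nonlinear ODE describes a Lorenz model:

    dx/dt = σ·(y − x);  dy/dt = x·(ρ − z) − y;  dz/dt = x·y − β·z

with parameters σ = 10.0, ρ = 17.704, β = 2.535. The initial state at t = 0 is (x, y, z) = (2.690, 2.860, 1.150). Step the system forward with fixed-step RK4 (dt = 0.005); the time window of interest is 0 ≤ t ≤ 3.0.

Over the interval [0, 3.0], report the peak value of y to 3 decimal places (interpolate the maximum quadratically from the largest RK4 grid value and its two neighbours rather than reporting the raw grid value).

t=0.000: state=(2.690, 2.860, 1.150)
step 1 (dt=0.005): k1=(1.700, 41.670, 4.778), k2=(2.699, 41.604, 5.041), k3=(2.673, 41.644, 5.046), k4=(3.649, 41.615, 5.315); state += dt/6·(k1+2k2+2k3+k4)
t=0.005: state=(2.703, 3.068, 1.175)
t=0.010: state=(2.726, 3.276, 1.203)
t=0.015: state=(2.758, 3.485, 1.234)
continuing one RK4 step at a time; state shown every 20 steps (Δt=0.1):
t=0.100: state=(4.467, 7.679, 2.507)
t=0.200: state=(9.025, 14.665, 8.773)
t=0.300: state=(13.473, 14.695, 23.438)
t=0.400: state=(9.667, 2.343, 27.480)
t=0.500: state=(2.968, -2.044, 21.174)
t=0.600: state=(-0.246, -2.054, 16.239)
t=0.700: state=(-1.401, -2.180, 12.774)
t=0.800: state=(-2.170, -3.048, 10.324)
t=0.900: state=(-3.339, -4.879, 8.969)
t=1.000: state=(-5.381, -7.961, 9.439)
t=1.100: state=(-8.345, -11.417, 13.393)
t=1.200: state=(-10.449, -10.923, 20.380)
t=1.300: state=(-8.811, -5.489, 23.074)
t=1.400: state=(-5.280, -2.155, 20.095)
t=1.500: state=(-3.062, -1.732, 16.231)
t=1.600: state=(-2.415, -2.341, 13.057)
t=1.700: state=(-2.774, -3.540, 10.787)
t=1.800: state=(-3.962, -5.599, 9.718)
t=1.900: state=(-6.091, -8.687, 10.738)
t=2.000: state=(-8.824, -11.328, 15.198)
t=2.100: state=(-10.056, -9.571, 21.131)
t=2.200: state=(-7.942, -4.747, 22.168)
t=2.300: state=(-4.892, -2.392, 19.065)
t=2.400: state=(-3.206, -2.289, 15.560)
t=2.500: state=(-2.886, -3.085, 12.764)
t=2.600: state=(-3.519, -4.577, 10.968)
t=2.700: state=(-5.018, -6.964, 10.682)
t=2.800: state=(-7.322, -9.838, 12.964)
t=2.900: state=(-9.426, -10.666, 18.057)
t=3.000: state=(-9.127, -7.296, 21.745)
largest grid value and its neighbours: y(0.250)=16.77200, y(0.255)=16.78936, y(0.260)=16.76007
parabola through these three points peaks at t≈0.254 with y≈16.78975

max y = 16.790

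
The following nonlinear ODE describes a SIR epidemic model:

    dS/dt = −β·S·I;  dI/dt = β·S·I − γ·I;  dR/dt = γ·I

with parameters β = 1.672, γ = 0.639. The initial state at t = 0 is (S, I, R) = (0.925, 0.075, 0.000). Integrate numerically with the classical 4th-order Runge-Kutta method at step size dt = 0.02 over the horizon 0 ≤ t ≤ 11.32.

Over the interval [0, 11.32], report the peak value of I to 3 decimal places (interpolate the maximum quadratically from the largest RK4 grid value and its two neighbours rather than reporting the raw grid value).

max I = 0.280

t=0.000: state=(0.925, 0.075, 0.000)
step 1 (dt=0.02): k1=(-0.116, 0.068, 0.048), k2=(-0.117, 0.069, 0.048), k3=(-0.117, 0.069, 0.048), k4=(-0.118, 0.069, 0.049); state += dt/6·(k1+2k2+2k3+k4)
t=0.020: state=(0.923, 0.076, 0.001)
t=0.040: state=(0.920, 0.078, 0.002)
t=0.060: state=(0.918, 0.079, 0.003)
continuing one RK4 step at a time; state shown every 25 steps (Δt=0.5):
t=0.500: state=(0.855, 0.115, 0.030)
t=1.000: state=(0.761, 0.164, 0.074)
t=1.500: state=(0.649, 0.215, 0.135)
t=2.000: state=(0.533, 0.256, 0.211)
t=2.500: state=(0.425, 0.278, 0.297)
t=3.000: state=(0.337, 0.277, 0.386)
t=3.500: state=(0.269, 0.259, 0.472)
t=4.000: state=(0.219, 0.230, 0.550)
t=4.500: state=(0.183, 0.198, 0.619)
t=5.000: state=(0.157, 0.166, 0.677)
t=5.500: state=(0.139, 0.136, 0.725)
t=6.000: state=(0.125, 0.110, 0.764)
t=6.500: state=(0.115, 0.089, 0.796)
t=7.000: state=(0.108, 0.071, 0.821)
t=7.500: state=(0.102, 0.056, 0.842)
t=8.000: state=(0.098, 0.044, 0.858)
t=8.500: state=(0.095, 0.035, 0.870)
t=9.000: state=(0.092, 0.027, 0.880)
t=9.500: state=(0.091, 0.021, 0.888)
t=10.000: state=(0.089, 0.017, 0.894)
t=10.500: state=(0.088, 0.013, 0.899)
t=11.000: state=(0.087, 0.010, 0.902)
t=11.320: state=(0.087, 0.009, 0.904)
largest grid value and its neighbours: I(2.700)=0.27998, I(2.720)=0.28001, I(2.740)=0.28001
parabola through these three points peaks at t≈2.729 with I≈0.28001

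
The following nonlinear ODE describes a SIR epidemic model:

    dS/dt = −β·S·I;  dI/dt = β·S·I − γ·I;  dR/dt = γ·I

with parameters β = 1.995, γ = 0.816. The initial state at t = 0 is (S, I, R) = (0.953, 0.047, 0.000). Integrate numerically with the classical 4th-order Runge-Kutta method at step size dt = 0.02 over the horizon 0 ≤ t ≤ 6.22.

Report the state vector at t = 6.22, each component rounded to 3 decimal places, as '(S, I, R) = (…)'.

(S, I, R) = (0.135, 0.066, 0.799)

t=0.000: state=(0.953, 0.047, 0.000)
step 1 (dt=0.02): k1=(-0.089, 0.051, 0.038), k2=(-0.090, 0.051, 0.039), k3=(-0.090, 0.051, 0.039), k4=(-0.091, 0.052, 0.039); state += dt/6·(k1+2k2+2k3+k4)
t=0.020: state=(0.951, 0.048, 0.001)
t=0.040: state=(0.949, 0.049, 0.002)
t=0.060: state=(0.947, 0.050, 0.002)
continuing one RK4 step at a time; state shown every 25 steps (Δt=0.5):
t=0.500: state=(0.896, 0.079, 0.025)
t=1.000: state=(0.811, 0.123, 0.066)
t=1.500: state=(0.699, 0.174, 0.127)
t=2.000: state=(0.574, 0.219, 0.207)
t=2.500: state=(0.455, 0.243, 0.302)
t=3.000: state=(0.357, 0.241, 0.402)
t=3.500: state=(0.283, 0.220, 0.496)
t=4.000: state=(0.231, 0.189, 0.580)
t=4.500: state=(0.194, 0.155, 0.650)
t=5.000: state=(0.169, 0.124, 0.707)
t=5.500: state=(0.152, 0.096, 0.752)
t=6.000: state=(0.139, 0.074, 0.787)
t=6.220: state=(0.135, 0.066, 0.799)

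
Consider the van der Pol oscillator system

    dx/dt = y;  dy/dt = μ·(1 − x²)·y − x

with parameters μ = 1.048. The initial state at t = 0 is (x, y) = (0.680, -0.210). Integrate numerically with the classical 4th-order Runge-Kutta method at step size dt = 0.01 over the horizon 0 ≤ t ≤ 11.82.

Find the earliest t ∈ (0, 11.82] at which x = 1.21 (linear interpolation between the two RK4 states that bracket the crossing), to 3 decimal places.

t=0.000: state=(0.680, -0.210)
step 1 (dt=0.01): k1=(-0.210, -0.798), k2=(-0.214, -0.800), k3=(-0.214, -0.800), k4=(-0.218, -0.801); state += dt/6·(k1+2k2+2k3+k4)
t=0.010: state=(0.678, -0.218)
t=0.020: state=(0.676, -0.226)
t=0.030: state=(0.673, -0.234)
continuing one RK4 step at a time; state shown every 50 steps (Δt=0.5):
t=0.500: state=(0.468, -0.654)
t=1.000: state=(0.002, -1.237)
t=1.500: state=(-0.759, -1.702)
t=2.000: state=(-1.471, -0.915)
t=2.500: state=(-1.639, 0.134)
t=3.000: state=(-1.436, 0.623)
t=3.500: state=(-1.030, 1.020)
t=4.000: state=(-0.367, 1.714)
t=4.500: state=(0.746, 2.644)
t=4.670: state=(1.190, 2.500)
next step: t=4.680: state=(1.215, 2.477) — x has crossed 1.21
linear interpolation between t=4.670 (1.19044) and t=4.680 (1.21533) → t≈4.678

t = 4.678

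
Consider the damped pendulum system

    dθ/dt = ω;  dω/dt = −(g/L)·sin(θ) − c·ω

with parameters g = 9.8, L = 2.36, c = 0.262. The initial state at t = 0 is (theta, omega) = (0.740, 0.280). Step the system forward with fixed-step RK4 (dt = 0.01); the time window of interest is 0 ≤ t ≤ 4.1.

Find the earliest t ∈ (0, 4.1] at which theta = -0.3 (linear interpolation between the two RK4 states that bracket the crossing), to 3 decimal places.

t = 1.171

t=0.000: state=(0.740, 0.280)
step 1 (dt=0.01): k1=(0.280, -2.873), k2=(0.266, -2.874), k3=(0.266, -2.874), k4=(0.251, -2.874); state += dt/6·(k1+2k2+2k3+k4)
t=0.010: state=(0.743, 0.251)
t=0.020: state=(0.745, 0.223)
t=0.030: state=(0.747, 0.194)
continuing one RK4 step at a time; state shown every 20 steps (Δt=0.2):
t=0.200: state=(0.739, -0.285)
t=0.400: state=(0.630, -0.787)
t=0.600: state=(0.433, -1.160)
t=0.800: state=(0.179, -1.345)
t=1.000: state=(-0.091, -1.311)
t=1.170: state=(-0.299, -1.118)
next step: t=1.180: state=(-0.310, -1.102) — theta has crossed -0.3
linear interpolation between t=1.170 (-0.29884) and t=1.180 (-0.30995) → t≈1.171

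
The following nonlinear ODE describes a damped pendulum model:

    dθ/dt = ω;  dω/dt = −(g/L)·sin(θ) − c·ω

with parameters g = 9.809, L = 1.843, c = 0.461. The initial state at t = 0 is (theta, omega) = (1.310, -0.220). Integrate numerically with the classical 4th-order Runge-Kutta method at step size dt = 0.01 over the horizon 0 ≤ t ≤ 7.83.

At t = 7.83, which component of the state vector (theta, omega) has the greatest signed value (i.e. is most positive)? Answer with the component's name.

largest component: omega

t=0.000: state=(1.310, -0.220)
step 1 (dt=0.01): k1=(-0.220, -5.041), k2=(-0.245, -5.028), k3=(-0.245, -5.028), k4=(-0.270, -5.014); state += dt/6·(k1+2k2+2k3+k4)
t=0.010: state=(1.308, -0.270)
t=0.020: state=(1.305, -0.320)
t=0.030: state=(1.301, -0.370)
continuing one RK4 step at a time; state shown every 50 steps (Δt=0.5):
t=0.500: state=(0.649, -2.196)
t=1.000: state=(-0.482, -1.846)
t=1.500: state=(-0.906, 0.208)
t=2.000: state=(-0.377, 1.664)
t=2.500: state=(0.420, 1.187)
t=3.000: state=(0.625, -0.383)
t=3.500: state=(0.157, -1.261)
t=4.000: state=(-0.377, -0.659)
t=4.500: state=(-0.410, 0.495)
t=5.000: state=(-0.011, 0.908)
t=5.500: state=(0.317, 0.283)
t=6.000: state=(0.245, -0.507)
t=6.500: state=(-0.069, -0.606)
t=7.000: state=(-0.246, -0.044)
t=7.500: state=(-0.127, 0.448)
t=7.830: state=(0.031, 0.460)
compare at T: theta=0.031, omega=0.460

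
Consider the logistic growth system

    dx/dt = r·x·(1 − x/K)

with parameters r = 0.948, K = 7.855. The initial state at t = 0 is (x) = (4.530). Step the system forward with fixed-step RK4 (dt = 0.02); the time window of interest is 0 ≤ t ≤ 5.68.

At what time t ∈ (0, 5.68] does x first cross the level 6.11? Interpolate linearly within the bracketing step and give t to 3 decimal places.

t=0.000: state=(4.530)
step 1 (dt=0.02): k1=(1.818), k2=(1.815), k3=(1.815), k4=(1.812); state += dt/6·(k1+2k2+2k3+k4)
t=0.020: state=(4.566)
t=0.040: state=(4.602)
t=0.060: state=(4.639)
continuing one RK4 step at a time; state shown every 10 steps (Δt=0.2):
t=0.200: state=(4.887)
t=0.400: state=(5.228)
t=0.600: state=(5.549)
t=0.800: state=(5.845)
t=0.980: state=(6.090)
next step: t=1.000: state=(6.116) — x has crossed 6.11
linear interpolation between t=0.980 (6.08972) and t=1.000 (6.11553) → t≈0.996

t = 0.996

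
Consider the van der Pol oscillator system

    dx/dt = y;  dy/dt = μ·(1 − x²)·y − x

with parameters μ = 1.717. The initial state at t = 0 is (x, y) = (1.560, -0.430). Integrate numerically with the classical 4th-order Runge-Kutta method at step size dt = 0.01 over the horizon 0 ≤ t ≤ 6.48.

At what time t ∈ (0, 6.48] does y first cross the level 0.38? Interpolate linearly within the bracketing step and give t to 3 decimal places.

t = 3.011

t=0.000: state=(1.560, -0.430)
step 1 (dt=0.01): k1=(-0.430, -0.502), k2=(-0.433, -0.498), k3=(-0.432, -0.498), k4=(-0.435, -0.495); state += dt/6·(k1+2k2+2k3+k4)
t=0.010: state=(1.556, -0.435)
t=0.020: state=(1.551, -0.440)
t=0.030: state=(1.547, -0.445)
continuing one RK4 step at a time; state shown every 25 steps (Δt=0.25):
t=0.250: state=(1.438, -0.544)
t=0.500: state=(1.288, -0.663)
t=0.750: state=(1.103, -0.826)
t=1.000: state=(0.867, -1.084)
t=1.250: state=(0.545, -1.535)
t=1.500: state=(0.069, -2.340)
t=1.750: state=(-0.648, -3.349)
t=2.000: state=(-1.474, -2.822)
t=2.250: state=(-1.930, -0.888)
t=2.500: state=(-2.015, 0.031)
t=2.750: state=(-1.968, 0.291)
t=3.000: state=(-1.883, 0.377)
t=3.010: state=(-1.879, 0.380)
next step: t=3.020: state=(-1.875, 0.382) — y has crossed 0.38
linear interpolation between t=3.010 (0.37976) and t=3.020 (0.38203) → t≈3.011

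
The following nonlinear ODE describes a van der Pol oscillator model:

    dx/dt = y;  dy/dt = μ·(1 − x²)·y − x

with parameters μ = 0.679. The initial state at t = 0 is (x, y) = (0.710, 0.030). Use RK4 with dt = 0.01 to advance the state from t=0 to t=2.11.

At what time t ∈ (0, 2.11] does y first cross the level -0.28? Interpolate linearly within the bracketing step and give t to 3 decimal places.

t = 0.419

t=0.000: state=(0.710, 0.030)
step 1 (dt=0.01): k1=(0.030, -0.700), k2=(0.027, -0.701), k3=(0.026, -0.701), k4=(0.023, -0.703); state += dt/6·(k1+2k2+2k3+k4)
t=0.010: state=(0.710, 0.023)
t=0.020: state=(0.710, 0.016)
t=0.030: state=(0.711, 0.009)
continuing one RK4 step at a time; state shown every 10 steps (Δt=0.1):
t=0.100: state=(0.709, -0.041)
t=0.200: state=(0.702, -0.114)
t=0.300: state=(0.687, -0.189)
t=0.400: state=(0.664, -0.265)
t=0.410: state=(0.661, -0.273)
next step: t=0.420: state=(0.658, -0.281) — y has crossed -0.28
linear interpolation between t=0.410 (-0.27292) and t=0.420 (-0.28058) → t≈0.419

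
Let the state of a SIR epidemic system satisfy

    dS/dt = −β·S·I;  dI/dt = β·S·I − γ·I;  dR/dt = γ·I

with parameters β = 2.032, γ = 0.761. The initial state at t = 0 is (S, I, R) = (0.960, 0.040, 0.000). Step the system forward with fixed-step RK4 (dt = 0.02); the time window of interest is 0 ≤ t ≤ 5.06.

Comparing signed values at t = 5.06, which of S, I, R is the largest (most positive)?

largest component: R

t=0.000: state=(0.960, 0.040, 0.000)
step 1 (dt=0.02): k1=(-0.078, 0.048, 0.030), k2=(-0.079, 0.048, 0.031), k3=(-0.079, 0.048, 0.031), k4=(-0.080, 0.049, 0.031); state += dt/6·(k1+2k2+2k3+k4)
t=0.020: state=(0.958, 0.041, 0.001)
t=0.040: state=(0.957, 0.042, 0.001)
t=0.060: state=(0.955, 0.043, 0.002)
continuing one RK4 step at a time; state shown every 10 steps (Δt=0.2):
t=0.200: state=(0.943, 0.051, 0.007)
t=0.400: state=(0.921, 0.063, 0.016)
t=0.600: state=(0.895, 0.079, 0.026)
t=0.800: state=(0.864, 0.097, 0.040)
t=1.000: state=(0.827, 0.117, 0.056)
t=1.200: state=(0.785, 0.140, 0.075)
t=1.400: state=(0.738, 0.163, 0.098)
t=1.600: state=(0.687, 0.188, 0.125)
t=1.800: state=(0.634, 0.211, 0.156)
t=2.000: state=(0.579, 0.232, 0.189)
t=2.200: state=(0.525, 0.249, 0.226)
t=2.400: state=(0.473, 0.262, 0.265)
t=2.600: state=(0.425, 0.270, 0.305)
t=2.800: state=(0.380, 0.273, 0.347)
t=3.000: state=(0.341, 0.271, 0.388)
t=3.200: state=(0.305, 0.266, 0.429)
t=3.400: state=(0.275, 0.257, 0.469)
t=3.600: state=(0.248, 0.245, 0.507)
t=3.800: state=(0.225, 0.232, 0.543)
t=4.000: state=(0.205, 0.217, 0.577)
t=4.200: state=(0.189, 0.202, 0.609)
t=4.400: state=(0.174, 0.187, 0.639)
t=4.600: state=(0.162, 0.172, 0.666)
t=4.800: state=(0.152, 0.157, 0.691)
t=5.000: state=(0.143, 0.143, 0.714)
t=5.060: state=(0.140, 0.139, 0.721)
compare at T: S=0.140, I=0.139, R=0.721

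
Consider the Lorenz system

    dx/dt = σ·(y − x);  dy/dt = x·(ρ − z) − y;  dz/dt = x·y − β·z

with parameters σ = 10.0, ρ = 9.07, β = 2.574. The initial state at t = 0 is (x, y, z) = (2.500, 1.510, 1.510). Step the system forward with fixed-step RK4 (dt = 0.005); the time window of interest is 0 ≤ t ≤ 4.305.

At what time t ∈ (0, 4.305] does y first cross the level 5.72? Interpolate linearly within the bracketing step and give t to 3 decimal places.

t=0.000: state=(2.500, 1.510, 1.510)
step 1 (dt=0.005): k1=(-9.900, 17.390, -0.112), k2=(-9.218, 17.160, -0.041), k3=(-9.241, 17.173, -0.040), k4=(-8.579, 16.955, 0.030); state += dt/6·(k1+2k2+2k3+k4)
t=0.005: state=(2.454, 1.596, 1.510)
t=0.010: state=(2.414, 1.680, 1.510)
t=0.015: state=(2.380, 1.762, 1.511)
continuing one RK4 step at a time; state shown every 40 steps (Δt=0.2):
t=0.200: state=(3.421, 4.715, 2.279)
t=0.250: state=(4.133, 5.676, 2.928)
next step: t=0.255: state=(4.211, 5.775, 3.009) — y has crossed 5.72
linear interpolation between t=0.250 (5.67622) and t=0.255 (5.77487) → t≈0.252

t = 0.252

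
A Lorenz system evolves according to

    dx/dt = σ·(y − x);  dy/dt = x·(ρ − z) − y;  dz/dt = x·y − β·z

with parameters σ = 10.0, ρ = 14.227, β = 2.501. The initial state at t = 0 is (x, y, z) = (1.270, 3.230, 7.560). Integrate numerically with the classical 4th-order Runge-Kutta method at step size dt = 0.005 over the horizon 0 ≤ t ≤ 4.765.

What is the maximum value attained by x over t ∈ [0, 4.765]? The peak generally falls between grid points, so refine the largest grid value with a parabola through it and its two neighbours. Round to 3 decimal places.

t=0.000: state=(1.270, 3.230, 7.560)
step 1 (dt=0.005): k1=(19.600, 5.237, -14.805), k2=(19.241, 5.600, -14.537), k3=(19.259, 5.592, -14.541), k4=(18.917, 5.950, -14.274); state += dt/6·(k1+2k2+2k3+k4)
t=0.005: state=(1.366, 3.258, 7.487)
t=0.010: state=(1.459, 3.289, 7.417)
t=0.015: state=(1.549, 3.324, 7.350)
continuing one RK4 step at a time; state shown every 40 steps (Δt=0.2):
t=0.200: state=(4.616, 6.647, 6.990)
t=0.400: state=(8.881, 10.020, 14.603)
t=0.600: state=(6.145, 3.435, 17.491)
t=0.800: state=(2.760, 2.193, 12.096)
t=1.000: state=(3.089, 3.866, 8.604)
t=1.200: state=(5.787, 7.625, 9.315)
t=1.400: state=(8.345, 8.168, 15.982)
t=1.600: state=(5.278, 3.453, 15.761)
t=1.800: state=(3.365, 3.252, 11.466)
t=2.000: state=(4.372, 5.422, 9.484)
t=2.200: state=(7.006, 8.212, 12.284)
t=2.400: state=(7.124, 5.948, 16.243)
t=2.600: state=(4.528, 3.645, 13.812)
t=2.800: state=(4.113, 4.508, 10.907)
t=3.000: state=(5.742, 6.829, 11.058)
t=3.200: state=(7.228, 7.241, 14.586)
t=3.400: state=(5.758, 4.702, 14.971)
t=3.600: state=(4.453, 4.316, 12.377)
t=3.800: state=(5.102, 5.801, 11.209)
t=4.000: state=(6.603, 7.145, 13.074)
t=4.200: state=(6.442, 5.784, 14.913)
t=4.400: state=(5.051, 4.578, 13.481)
t=4.600: state=(4.924, 5.244, 11.851)
t=4.765: state=(5.773, 6.387, 12.084)
largest grid value and its neighbours: x(0.435)=9.11526, x(0.440)=9.11989, x(0.445)=9.11696
parabola through these three points peaks at t≈0.441 with x≈9.11994

max x = 9.120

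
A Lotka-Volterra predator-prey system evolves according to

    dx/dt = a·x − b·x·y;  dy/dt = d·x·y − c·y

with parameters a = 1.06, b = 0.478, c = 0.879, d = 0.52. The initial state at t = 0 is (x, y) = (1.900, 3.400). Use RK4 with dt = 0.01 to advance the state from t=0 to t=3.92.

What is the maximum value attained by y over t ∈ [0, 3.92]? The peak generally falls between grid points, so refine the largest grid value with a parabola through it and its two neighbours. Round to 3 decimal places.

t=0.000: state=(1.900, 3.400)
step 1 (dt=0.01): k1=(-1.074, 0.371), k2=(-1.073, 0.361), k3=(-1.072, 0.361), k4=(-1.071, 0.352); state += dt/6·(k1+2k2+2k3+k4)
t=0.010: state=(1.889, 3.404)
t=0.020: state=(1.879, 3.407)
t=0.030: state=(1.868, 3.410)
continuing one RK4 step at a time; state shown every 20 steps (Δt=0.2):
t=0.200: state=(1.693, 3.437)
t=0.400: state=(1.508, 3.404)
t=0.600: state=(1.352, 3.313)
t=0.800: state=(1.225, 3.176)
t=1.000: state=(1.126, 3.010)
t=1.200: state=(1.053, 2.827)
t=1.400: state=(1.003, 2.638)
t=1.600: state=(0.972, 2.452)
t=1.800: state=(0.959, 2.274)
t=2.000: state=(0.961, 2.107)
t=2.200: state=(0.979, 1.955)
t=2.400: state=(1.010, 1.818)
t=2.600: state=(1.056, 1.698)
t=2.800: state=(1.115, 1.594)
t=3.000: state=(1.189, 1.507)
t=3.200: state=(1.277, 1.437)
t=3.400: state=(1.380, 1.383)
t=3.600: state=(1.497, 1.347)
t=3.800: state=(1.628, 1.329)
t=3.920: state=(1.714, 1.328)
largest grid value and its neighbours: y(0.190)=3.43706, y(0.200)=3.43719, y(0.210)=3.43715
parabola through these three points peaks at t≈0.203 with y≈3.43720

max y = 3.437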